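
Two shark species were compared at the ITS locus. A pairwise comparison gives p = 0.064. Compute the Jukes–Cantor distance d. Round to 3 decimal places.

0.067

d = −(3/4) ln(1 − 4p/3) = −0.75 ln(1 − 0.085333) = −0.75 ln(0.914667)
  = −0.75 × (-0.089195) = 0.066896 substitutions/site.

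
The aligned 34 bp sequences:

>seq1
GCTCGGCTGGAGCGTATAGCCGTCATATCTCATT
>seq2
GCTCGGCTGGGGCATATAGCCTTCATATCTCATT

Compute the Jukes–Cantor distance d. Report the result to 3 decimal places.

The sequences differ at 3 of 34 sites (11, 14, 22), so p = 3/34 ≈ 0.088235.
d = −(3/4) ln(1 − 4p/3) = −0.75 ln(1 − 0.117647) = −0.75 ln(0.882353)
  = −0.75 × (-0.125163) = 0.093872 substitutions/site.

0.094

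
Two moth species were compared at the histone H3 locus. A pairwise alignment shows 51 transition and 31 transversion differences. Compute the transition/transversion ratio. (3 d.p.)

1.645

R = 51/31 = 1.645161… ≈ 1.645 (to 3 d.p.).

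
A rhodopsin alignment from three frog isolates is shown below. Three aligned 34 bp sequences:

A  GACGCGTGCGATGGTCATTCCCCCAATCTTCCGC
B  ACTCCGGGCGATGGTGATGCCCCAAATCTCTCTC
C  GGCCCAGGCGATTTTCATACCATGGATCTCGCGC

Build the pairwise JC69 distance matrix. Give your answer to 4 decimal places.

d(A,B) = 0.4234, d(A,C) = 0.5347, d(B,C) = 0.5972

A–B: 11/34 sites differ → p ≈ 0.323529, d = −0.75 ln(1 − 0.431372) = 0.423397 ≈ 0.4234.
A–C: 13/34 sites differ → p ≈ 0.382353, d = −0.75 ln(1 − 0.509804) = 0.534712 ≈ 0.5347.
B–C: 14/34 sites differ → p ≈ 0.411765, d = −0.75 ln(1 − 0.54902) = 0.597249 ≈ 0.5972.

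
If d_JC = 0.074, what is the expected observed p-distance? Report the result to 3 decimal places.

0.070

p = (3/4)(1 − e^(−4d/3)) = 0.75 × (1 − e^(-0.098667)) = 0.75 × (1 − 0.906044) = 0.070467.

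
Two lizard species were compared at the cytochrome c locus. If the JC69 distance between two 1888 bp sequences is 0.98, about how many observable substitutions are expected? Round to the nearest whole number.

1033

Invert JC69: p = (3/4)(1 − e^(−4d/3)) = 0.75 × (1 − e^(-1.306667)) = 0.75 × (1 − 0.270721) = 0.546959.
Expected differing sites = pL ≈ 0.546959 × 1888 = 1032.658592 ≈ 1033.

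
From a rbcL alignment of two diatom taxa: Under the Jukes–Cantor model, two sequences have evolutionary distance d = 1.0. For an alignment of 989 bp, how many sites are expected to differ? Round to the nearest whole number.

Invert JC69: p = (3/4)(1 − e^(−4d/3)) = 0.75 × (1 − e^(-1.333333)) = 0.75 × (1 − 0.263597) = 0.552302.
Expected differing sites = pL ≈ 0.552302 × 989 = 546.226678 ≈ 546.

546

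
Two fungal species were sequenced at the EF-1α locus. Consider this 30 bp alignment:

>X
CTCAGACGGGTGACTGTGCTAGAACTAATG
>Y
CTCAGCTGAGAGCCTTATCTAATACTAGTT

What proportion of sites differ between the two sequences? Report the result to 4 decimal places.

0.4000

The sequences differ at 12 of 30 positions.
p = 12/30 = 0.4000.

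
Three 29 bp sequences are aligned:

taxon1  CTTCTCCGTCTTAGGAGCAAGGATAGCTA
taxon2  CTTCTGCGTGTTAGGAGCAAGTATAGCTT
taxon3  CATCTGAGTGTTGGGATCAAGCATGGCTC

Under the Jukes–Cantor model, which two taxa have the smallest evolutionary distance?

taxon1 and taxon2

taxon1–taxon2: 4/29 differ, p = 0.138, d = 0.152.
taxon1–taxon3: 9/29 differ, p = 0.310, d = 0.401.
taxon2–taxon3: 7/29 differ, p = 0.241, d = 0.291.
The smallest distance is between taxon1 and taxon2.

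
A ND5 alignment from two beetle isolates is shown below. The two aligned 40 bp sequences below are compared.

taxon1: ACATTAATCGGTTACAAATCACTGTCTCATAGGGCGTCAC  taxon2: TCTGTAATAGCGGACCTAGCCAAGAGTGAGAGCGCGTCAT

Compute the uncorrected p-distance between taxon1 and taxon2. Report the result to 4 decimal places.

0.4750

The sequences differ at 19 of 40 positions.
p = 19/40 = 0.4750.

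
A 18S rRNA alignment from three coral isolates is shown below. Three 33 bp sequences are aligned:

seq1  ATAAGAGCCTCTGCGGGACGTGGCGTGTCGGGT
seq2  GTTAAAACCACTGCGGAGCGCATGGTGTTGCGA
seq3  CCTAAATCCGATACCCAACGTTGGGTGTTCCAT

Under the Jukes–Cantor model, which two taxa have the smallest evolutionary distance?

seq1 and seq2

seq1–seq2: 14/33 differ, p = 0.424, d = 0.625.
seq1–seq3: 17/33 differ, p = 0.515, d = 0.871.
seq2–seq3: 15/33 differ, p = 0.455, d = 0.699.
The smallest distance is between seq1 and seq2.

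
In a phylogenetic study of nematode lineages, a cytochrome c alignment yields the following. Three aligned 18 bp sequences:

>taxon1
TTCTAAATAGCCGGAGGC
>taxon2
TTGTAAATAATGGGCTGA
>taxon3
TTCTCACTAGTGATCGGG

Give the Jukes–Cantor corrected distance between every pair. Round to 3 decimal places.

taxon1–taxon2: 7/18 sites differ → p ≈ 0.388889, d = −0.75 ln(1 − 0.518519) = 0.548166 ≈ 0.548.
taxon1–taxon3: 8/18 sites differ → p ≈ 0.444444, d = −0.75 ln(1 − 0.592592) = 0.673455 ≈ 0.673.
taxon2–taxon3: 8/18 sites differ → p ≈ 0.444444, d = −0.75 ln(1 − 0.592592) = 0.673455 ≈ 0.673.

d(taxon1,taxon2) = 0.548, d(taxon1,taxon3) = 0.673, d(taxon2,taxon3) = 0.673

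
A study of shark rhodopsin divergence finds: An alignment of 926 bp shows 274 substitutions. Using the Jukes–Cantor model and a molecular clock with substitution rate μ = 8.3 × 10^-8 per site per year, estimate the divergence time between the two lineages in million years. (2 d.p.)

p = 274/926 ≈ 0.295896.
d = −(3/4) ln(1 − 4p/3) = −0.75 ln(1 − 0.394528) = −0.75 ln(0.605472)
  = −0.75 × (-0.501747) = 0.376310 substitutions/site.
Under a molecular clock d = 2μt, so t = d/(2μ) = 0.376310 / (2 × 8.3 × 10^-8) = 2.27 million years.

2.27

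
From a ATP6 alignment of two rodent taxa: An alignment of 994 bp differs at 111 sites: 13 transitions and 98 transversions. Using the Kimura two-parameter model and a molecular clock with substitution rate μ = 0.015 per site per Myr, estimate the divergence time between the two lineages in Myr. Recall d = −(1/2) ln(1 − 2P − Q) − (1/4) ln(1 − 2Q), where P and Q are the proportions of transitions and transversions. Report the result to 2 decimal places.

4.05

P = 13/994 ≈ 0.013078 and Q = 98/994 ≈ 0.098592.
Under the Kimura two-parameter model, d = −½ ln(1 − 2P − Q) − ¼ ln(1 − 2Q).
1 − 2P − Q = 0.875252, giving −½ ln(0.875252) = 0.066622.
1 − 2Q = 0.802816, giving −¼ ln(0.802816) = 0.054907.
d = 0.066622 + 0.054907 = 0.121529.
Under a molecular clock d = 2μt, so t = d/(2μ) = 0.121529 / (2 × 0.015) = 4.05 Myr.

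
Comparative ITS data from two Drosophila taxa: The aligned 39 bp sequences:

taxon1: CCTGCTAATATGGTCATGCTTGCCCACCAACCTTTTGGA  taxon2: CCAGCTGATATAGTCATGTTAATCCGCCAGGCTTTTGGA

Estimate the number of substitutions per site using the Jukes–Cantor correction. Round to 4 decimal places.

The sequences differ at 10 of 39 sites (3, 7, 12, 19, 21, 22, 23, 26, 30, 31), so p = 10/39 ≈ 0.25641.
d = −(3/4) ln(1 − 4p/3) = −0.75 ln(1 − 0.34188) = −0.75 ln(0.65812)
  = −0.75 × (-0.418368) = 0.313776 substitutions/site.

0.3138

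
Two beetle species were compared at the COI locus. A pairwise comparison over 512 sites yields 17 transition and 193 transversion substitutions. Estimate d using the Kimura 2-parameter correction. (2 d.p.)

0.64

P = 17/512 ≈ 0.033203 and Q = 193/512 ≈ 0.376953.
Under the Kimura two-parameter model, d = −½ ln(1 − 2P − Q) − ¼ ln(1 − 2Q).
1 − 2P − Q = 0.556641, giving −½ ln(0.556641) = 0.292917.
1 − 2Q = 0.246094, giving −¼ ln(0.246094) = 0.350510.
d = 0.292917 + 0.350510 = 0.643427.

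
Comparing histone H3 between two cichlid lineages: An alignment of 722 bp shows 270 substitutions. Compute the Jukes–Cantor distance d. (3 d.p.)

p = 270/722 ≈ 0.373961.
d = −(3/4) ln(1 − 4p/3) = −0.75 ln(1 − 0.498615) = −0.75 ln(0.501385)
  = −0.75 × (-0.690381) = 0.517786 substitutions/site.

0.518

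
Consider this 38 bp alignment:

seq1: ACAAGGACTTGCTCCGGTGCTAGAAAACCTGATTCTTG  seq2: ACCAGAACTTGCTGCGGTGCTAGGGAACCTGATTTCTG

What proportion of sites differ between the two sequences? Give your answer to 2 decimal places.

The sequences differ at 7 of 38 positions (sites 3, 6, 14, 24, 25, 35, 36).
p = 7/38 = 0.184210… ≈ 0.18 (to 2 d.p.).

0.18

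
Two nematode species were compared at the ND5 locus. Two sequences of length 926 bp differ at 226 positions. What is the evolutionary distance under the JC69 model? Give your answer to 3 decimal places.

0.295

p = 226/926 ≈ 0.24406.
d = −(3/4) ln(1 − 4p/3) = −0.75 ln(1 − 0.325413) = −0.75 ln(0.674587)
  = −0.75 × (-0.393655) = 0.295241 substitutions/site.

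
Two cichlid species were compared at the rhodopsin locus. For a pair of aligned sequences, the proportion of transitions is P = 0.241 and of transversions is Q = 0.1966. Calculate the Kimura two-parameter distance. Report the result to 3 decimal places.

Under the Kimura two-parameter model, d = −½ ln(1 − 2P − Q) − ¼ ln(1 − 2Q).
1 − 2P − Q = 0.3214, giving −½ ln(0.3214) = 0.567534.
1 − 2Q = 0.6068, giving −¼ ln(0.6068) = 0.124889.
d = 0.567534 + 0.124889 = 0.692423.

0.692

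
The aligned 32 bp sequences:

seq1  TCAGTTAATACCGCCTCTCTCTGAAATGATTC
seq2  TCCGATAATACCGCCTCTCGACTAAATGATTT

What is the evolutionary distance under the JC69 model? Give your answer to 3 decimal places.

The sequences differ at 7 of 32 sites (3, 5, 20, 21, 22, 23, 32), so p = 7/32 = 0.21875.
d = −(3/4) ln(1 − 4p/3) = −0.75 ln(1 − 0.291667) = −0.75 ln(0.708333)
  = −0.75 × (-0.344841) = 0.258631 substitutions/site.

0.259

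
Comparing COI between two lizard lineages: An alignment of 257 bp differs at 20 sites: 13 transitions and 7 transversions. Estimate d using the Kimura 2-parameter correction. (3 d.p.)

0.083

P = 13/257 ≈ 0.050584 and Q = 7/257 ≈ 0.027237.
Under the Kimura two-parameter model, d = −½ ln(1 − 2P − Q) − ¼ ln(1 − 2Q).
1 − 2P − Q = 0.871595, giving −½ ln(0.871595) = 0.068715.
1 − 2Q = 0.945526, giving −¼ ln(0.945526) = 0.014003.
d = 0.068715 + 0.014003 = 0.082718.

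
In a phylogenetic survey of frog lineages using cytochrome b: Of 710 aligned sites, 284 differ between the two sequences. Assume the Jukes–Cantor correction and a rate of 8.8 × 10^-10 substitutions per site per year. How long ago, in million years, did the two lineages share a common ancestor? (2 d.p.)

324.78

p = 284/710 = 0.4.
d = −(3/4) ln(1 − 4p/3) = −0.75 ln(1 − 0.533333) = −0.75 ln(0.466667)
  = −0.75 × (-0.762139) = 0.571604 substitutions/site.
Under a molecular clock d = 2μt, so t = d/(2μ) = 0.571604 / (2 × 8.8 × 10^-10) = 324.78 million years.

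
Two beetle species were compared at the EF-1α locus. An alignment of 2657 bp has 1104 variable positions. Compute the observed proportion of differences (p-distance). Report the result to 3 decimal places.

0.416

p = 1104/2657 = 0.415506… ≈ 0.416 (to 3 d.p.).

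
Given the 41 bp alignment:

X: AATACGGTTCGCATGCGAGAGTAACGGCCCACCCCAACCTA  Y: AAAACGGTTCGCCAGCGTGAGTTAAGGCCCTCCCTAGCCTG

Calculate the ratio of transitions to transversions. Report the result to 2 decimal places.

0.43

Transitions are A↔G and C↔T; transversions are all other mismatches.
Transitions: 3. Transversions: 7.
R = 3/7 = 0.428571… ≈ 0.43 (to 2 d.p.).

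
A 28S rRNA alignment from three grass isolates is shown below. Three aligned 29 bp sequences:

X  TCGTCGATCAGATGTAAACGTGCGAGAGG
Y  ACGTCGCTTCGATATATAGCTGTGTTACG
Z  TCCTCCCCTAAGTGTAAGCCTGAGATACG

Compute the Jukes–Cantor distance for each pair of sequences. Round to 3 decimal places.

d(X,Y) = 0.602, d(X,Z) = 0.602, d(Y,Z) = 0.683

X–Y: 12/29 sites differ → p ≈ 0.413793, d = −0.75 ln(1 − 0.551724) = 0.601760 ≈ 0.602.
X–Z: 12/29 sites differ → p ≈ 0.413793, d = −0.75 ln(1 − 0.551724) = 0.601760 ≈ 0.602.
Y–Z: 13/29 sites differ → p ≈ 0.448276, d = −0.75 ln(1 − 0.597701) = 0.682920 ≈ 0.683.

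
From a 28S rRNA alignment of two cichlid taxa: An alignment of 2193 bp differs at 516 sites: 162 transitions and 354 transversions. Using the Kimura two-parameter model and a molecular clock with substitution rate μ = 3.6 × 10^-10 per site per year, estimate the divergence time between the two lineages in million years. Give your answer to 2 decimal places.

P = 162/2193 ≈ 0.073871 and Q = 354/2193 ≈ 0.161423.
Under the Kimura two-parameter model, d = −½ ln(1 − 2P − Q) − ¼ ln(1 − 2Q).
1 − 2P − Q = 0.690835, giving −½ ln(0.690835) = 0.184927.
1 − 2Q = 0.677154, giving −¼ ln(0.677154) = 0.097464.
d = 0.184927 + 0.097464 = 0.282391.
Under a molecular clock d = 2μt, so t = d/(2μ) = 0.282391 / (2 × 3.6 × 10^-10) = 392.21 million years.

392.21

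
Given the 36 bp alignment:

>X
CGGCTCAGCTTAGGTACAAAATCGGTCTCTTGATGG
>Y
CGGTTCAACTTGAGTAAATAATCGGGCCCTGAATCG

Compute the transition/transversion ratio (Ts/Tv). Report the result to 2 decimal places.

Transitions are A↔G and C↔T; transversions are all other mismatches.
Transitions: 6. Transversions: 5.
R = 6/5 = 1.20.

1.20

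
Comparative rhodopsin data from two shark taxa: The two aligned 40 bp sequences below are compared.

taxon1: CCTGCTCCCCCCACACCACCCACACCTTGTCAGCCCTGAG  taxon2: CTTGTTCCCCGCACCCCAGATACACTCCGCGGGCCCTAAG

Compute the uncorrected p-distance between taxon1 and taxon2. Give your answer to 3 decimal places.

The sequences differ at 14 of 40 positions.
p = 14/40 = 0.350.

0.350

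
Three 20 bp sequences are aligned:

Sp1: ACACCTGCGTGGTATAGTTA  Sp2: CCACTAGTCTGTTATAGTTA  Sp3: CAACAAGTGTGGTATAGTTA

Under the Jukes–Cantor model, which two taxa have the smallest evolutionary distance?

Sp2 and Sp3

Sp1–Sp2: 6/20 differ, p = 0.300, d = 0.383.
Sp1–Sp3: 5/20 differ, p = 0.250, d = 0.304.
Sp2–Sp3: 4/20 differ, p = 0.200, d = 0.233.
The smallest distance is between Sp2 and Sp3.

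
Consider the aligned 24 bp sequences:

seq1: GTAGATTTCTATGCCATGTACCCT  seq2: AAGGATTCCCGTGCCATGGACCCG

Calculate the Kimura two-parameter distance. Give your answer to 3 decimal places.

Of 24 sites, 5 differences are transitions and 3 are transversions, so P = 5/24 ≈ 0.208333 and Q = 3/24 = 0.125.
Under the Kimura two-parameter model, d = −½ ln(1 − 2P − Q) − ¼ ln(1 − 2Q).
1 − 2P − Q = 0.458334, giving −½ ln(0.458334) = 0.390079.
1 − 2Q = 0.75, giving −¼ ln(0.75) = 0.071921.
d = 0.390079 + 0.071921 = 0.462000.

0.462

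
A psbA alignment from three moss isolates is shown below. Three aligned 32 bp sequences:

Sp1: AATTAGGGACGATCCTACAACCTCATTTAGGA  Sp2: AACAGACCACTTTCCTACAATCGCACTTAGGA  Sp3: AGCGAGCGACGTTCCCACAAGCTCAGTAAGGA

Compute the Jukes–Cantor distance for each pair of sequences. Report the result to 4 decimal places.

Sp1–Sp2: 11/32 sites differ → p = 0.34375, d = −0.75 ln(1 − 0.458333) = 0.459828 ≈ 0.4598.
Sp1–Sp3: 9/32 sites differ → p = 0.28125, d = −0.75 ln(1 − 0.375) = 0.352503 ≈ 0.3525.
Sp2–Sp3: 11/32 sites differ → p = 0.34375, d = −0.75 ln(1 − 0.458333) = 0.459828 ≈ 0.4598.

d(Sp1,Sp2) = 0.4598, d(Sp1,Sp3) = 0.3525, d(Sp2,Sp3) = 0.4598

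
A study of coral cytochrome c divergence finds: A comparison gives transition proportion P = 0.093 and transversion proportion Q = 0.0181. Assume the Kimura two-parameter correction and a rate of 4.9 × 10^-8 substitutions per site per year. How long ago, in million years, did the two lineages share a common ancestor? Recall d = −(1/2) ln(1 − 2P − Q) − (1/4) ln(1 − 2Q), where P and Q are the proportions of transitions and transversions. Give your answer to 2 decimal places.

Under the Kimura two-parameter model, d = −½ ln(1 − 2P − Q) − ¼ ln(1 − 2Q).
1 − 2P − Q = 0.7959, giving −½ ln(0.7959) = 0.114141.
1 − 2Q = 0.9638, giving −¼ ln(0.9638) = 0.009218.
d = 0.114141 + 0.009218 = 0.123359.
Under a molecular clock d = 2μt, so t = d/(2μ) = 0.123359 / (2 × 4.9 × 10^-8) = 1.26 million years.

1.26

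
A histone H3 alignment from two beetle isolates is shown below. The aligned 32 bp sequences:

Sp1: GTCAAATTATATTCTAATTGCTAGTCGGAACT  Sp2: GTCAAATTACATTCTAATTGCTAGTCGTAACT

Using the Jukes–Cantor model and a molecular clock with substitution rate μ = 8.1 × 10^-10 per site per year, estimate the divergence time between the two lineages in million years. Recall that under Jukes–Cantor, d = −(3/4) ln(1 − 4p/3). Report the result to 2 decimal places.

40.28

The sequences differ at 2 of 32 sites (10, 28), so p = 2/32 = 0.0625.
d = −(3/4) ln(1 − 4p/3) = −0.75 ln(1 − 0.083333) = −0.75 ln(0.916667)
  = −0.75 × (-0.087011) = 0.065258 substitutions/site.
Under a molecular clock d = 2μt, so t = d/(2μ) = 0.065258 / (2 × 8.1 × 10^-10) = 40.28 million years.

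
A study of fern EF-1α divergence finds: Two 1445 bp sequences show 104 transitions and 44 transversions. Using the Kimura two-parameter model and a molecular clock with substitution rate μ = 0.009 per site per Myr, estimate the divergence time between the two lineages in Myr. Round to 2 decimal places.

P = 104/1445 ≈ 0.071972 and Q = 44/1445 ≈ 0.03045.
Under the Kimura two-parameter model, d = −½ ln(1 − 2P − Q) − ¼ ln(1 − 2Q).
1 − 2P − Q = 0.825606, giving −½ ln(0.825606) = 0.095819.
1 − 2Q = 0.9391, giving −¼ ln(0.9391) = 0.015708.
d = 0.095819 + 0.015708 = 0.111527.
Under a molecular clock d = 2μt, so t = d/(2μ) = 0.111527 / (2 × 0.009) = 6.20 Myr.

6.20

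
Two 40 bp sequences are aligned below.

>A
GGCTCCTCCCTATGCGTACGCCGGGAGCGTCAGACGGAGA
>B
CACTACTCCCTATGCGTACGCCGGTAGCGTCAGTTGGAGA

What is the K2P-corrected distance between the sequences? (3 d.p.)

Of 40 sites, 2 differences are transitions and 4 are transversions, so P = 2/40 = 0.05 and Q = 4/40 = 0.1.
Under the Kimura two-parameter model, d = −½ ln(1 − 2P − Q) − ¼ ln(1 − 2Q).
1 − 2P − Q = 0.8, giving −½ ln(0.8) = 0.111572.
1 − 2Q = 0.8, giving −¼ ln(0.8) = 0.055786.
d = 0.111572 + 0.055786 = 0.167358.

0.167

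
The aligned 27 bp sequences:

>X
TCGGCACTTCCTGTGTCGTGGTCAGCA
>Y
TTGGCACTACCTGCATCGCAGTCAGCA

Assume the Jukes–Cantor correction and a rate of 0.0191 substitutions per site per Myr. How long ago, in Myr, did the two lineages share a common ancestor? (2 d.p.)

The sequences differ at 6 of 27 sites (2, 9, 14, 15, 19, 20), so p = 6/27 ≈ 0.222222.
d = −(3/4) ln(1 − 4p/3) = −0.75 ln(1 − 0.296296) = −0.75 ln(0.703704)
  = −0.75 × (-0.351397) = 0.263548 substitutions/site.
Under a molecular clock d = 2μt, so t = d/(2μ) = 0.263548 / (2 × 0.0191) = 6.90 Myr.

6.90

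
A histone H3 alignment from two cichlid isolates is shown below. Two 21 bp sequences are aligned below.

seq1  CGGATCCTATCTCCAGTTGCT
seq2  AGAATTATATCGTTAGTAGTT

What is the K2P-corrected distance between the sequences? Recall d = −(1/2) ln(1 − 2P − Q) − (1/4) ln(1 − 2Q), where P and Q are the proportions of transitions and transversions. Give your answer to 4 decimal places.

0.6692

Of 21 sites, 5 differences are transitions and 4 are transversions, so P = 5/21 ≈ 0.238095 and Q = 4/21 ≈ 0.190476.
Under the Kimura two-parameter model, d = −½ ln(1 − 2P − Q) − ¼ ln(1 − 2Q).
1 − 2P − Q = 0.333334, giving −½ ln(0.333334) = 0.549305.
1 − 2Q = 0.619048, giving −¼ ln(0.619048) = 0.119893.
d = 0.549305 + 0.119893 = 0.669198.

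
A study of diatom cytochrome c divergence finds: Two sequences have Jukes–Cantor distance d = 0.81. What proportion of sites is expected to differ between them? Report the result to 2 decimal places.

0.50

p = (3/4)(1 − e^(−4d/3)) = 0.75 × (1 − e^(-1.08)) = 0.75 × (1 − 0.339596) = 0.495303.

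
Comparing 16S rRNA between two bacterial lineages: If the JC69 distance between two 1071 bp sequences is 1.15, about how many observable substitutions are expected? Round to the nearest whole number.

630

Invert JC69: p = (3/4)(1 − e^(−4d/3)) = 0.75 × (1 − e^(-1.533333)) = 0.75 × (1 − 0.215815) = 0.588139.
Expected differing sites = pL ≈ 0.588139 × 1071 = 629.896869 ≈ 630.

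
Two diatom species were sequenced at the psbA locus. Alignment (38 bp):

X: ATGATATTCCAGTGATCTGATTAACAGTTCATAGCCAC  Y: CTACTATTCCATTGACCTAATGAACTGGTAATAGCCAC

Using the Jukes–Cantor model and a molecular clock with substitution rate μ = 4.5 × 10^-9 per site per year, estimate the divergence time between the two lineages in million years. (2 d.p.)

The sequences differ at 10 of 38 sites (1, 3, 4, 12, 16, 19, 22, 26, 28, 30), so p = 10/38 ≈ 0.263158.
d = −(3/4) ln(1 − 4p/3) = −0.75 ln(1 − 0.350877) = −0.75 ln(0.649123)
  = −0.75 × (-0.432133) = 0.324100 substitutions/site.
Under a molecular clock d = 2μt, so t = d/(2μ) = 0.324100 / (2 × 4.5 × 10^-9) = 36.01 million years.

36.01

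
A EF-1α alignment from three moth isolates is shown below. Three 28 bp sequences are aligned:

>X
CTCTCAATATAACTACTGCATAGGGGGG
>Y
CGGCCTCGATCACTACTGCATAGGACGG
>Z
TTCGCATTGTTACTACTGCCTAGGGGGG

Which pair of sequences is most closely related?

X and Z

X–Y: 9/28 differ, p = 0.321, d = 0.420.
X–Z: 6/28 differ, p = 0.214, d = 0.252.
Y–Z: 12/28 differ, p = 0.429, d = 0.635.
The smallest distance is between X and Z.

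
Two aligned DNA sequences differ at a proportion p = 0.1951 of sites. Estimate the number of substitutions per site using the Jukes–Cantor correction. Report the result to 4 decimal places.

0.2260

d = −(3/4) ln(1 − 4p/3) = −0.75 ln(1 − 0.260133) = −0.75 ln(0.739867)
  = −0.75 × (-0.301285) = 0.225964 substitutions/site.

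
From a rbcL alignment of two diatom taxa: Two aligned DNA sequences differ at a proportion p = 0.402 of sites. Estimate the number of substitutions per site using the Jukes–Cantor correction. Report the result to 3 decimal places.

0.576

d = −(3/4) ln(1 − 4p/3) = −0.75 ln(1 − 0.536) = −0.75 ln(0.464)
  = −0.75 × (-0.767871) = 0.575903 substitutions/site.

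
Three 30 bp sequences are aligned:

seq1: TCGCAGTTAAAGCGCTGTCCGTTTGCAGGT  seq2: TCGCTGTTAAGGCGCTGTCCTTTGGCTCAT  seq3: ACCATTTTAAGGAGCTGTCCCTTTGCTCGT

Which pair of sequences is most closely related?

seq1 and seq2

seq1–seq2: 7/30 differ, p = 0.233, d = 0.280.
seq1–seq3: 10/30 differ, p = 0.333, d = 0.441.
seq2–seq3: 8/30 differ, p = 0.267, d = 0.330.
The smallest distance is between seq1 and seq2.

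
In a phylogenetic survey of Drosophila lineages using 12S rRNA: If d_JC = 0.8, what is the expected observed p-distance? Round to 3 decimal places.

0.492

p = (3/4)(1 − e^(−4d/3)) = 0.75 × (1 − e^(-1.066667)) = 0.75 × (1 − 0.344154) = 0.491885.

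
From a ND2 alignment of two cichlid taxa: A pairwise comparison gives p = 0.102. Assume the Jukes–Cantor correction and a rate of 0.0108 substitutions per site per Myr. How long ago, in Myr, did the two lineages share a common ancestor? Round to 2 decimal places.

d = −(3/4) ln(1 − 4p/3) = −0.75 ln(1 − 0.136) = −0.75 ln(0.864)
  = −0.75 × (-0.146183) = 0.109637 substitutions/site.
Under a molecular clock d = 2μt, so t = d/(2μ) = 0.109637 / (2 × 0.0108) = 5.08 Myr.

5.08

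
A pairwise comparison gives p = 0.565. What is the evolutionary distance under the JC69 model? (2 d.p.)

1.05

d = −(3/4) ln(1 − 4p/3) = −0.75 ln(1 − 0.753333) = −0.75 ln(0.246667)
  = −0.75 × (-1.399716) = 1.049787 substitutions/site.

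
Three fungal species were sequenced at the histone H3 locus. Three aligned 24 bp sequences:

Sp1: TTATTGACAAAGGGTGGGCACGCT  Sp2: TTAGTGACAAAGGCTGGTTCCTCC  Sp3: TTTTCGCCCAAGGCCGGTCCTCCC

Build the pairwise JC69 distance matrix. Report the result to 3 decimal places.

d(Sp1,Sp2) = 0.369, d(Sp1,Sp3) = 0.708, d(Sp2,Sp3) = 0.520

Sp1–Sp2: 7/24 sites differ → p ≈ 0.291667, d = −0.75 ln(1 − 0.388889) = 0.369358 ≈ 0.369.
Sp1–Sp3: 11/24 sites differ → p ≈ 0.458333, d = −0.75 ln(1 − 0.611111) = 0.708346 ≈ 0.708.
Sp2–Sp3: 9/24 sites differ → p = 0.375, d = −0.75 ln(1 − 0.5) = 0.519860 ≈ 0.520.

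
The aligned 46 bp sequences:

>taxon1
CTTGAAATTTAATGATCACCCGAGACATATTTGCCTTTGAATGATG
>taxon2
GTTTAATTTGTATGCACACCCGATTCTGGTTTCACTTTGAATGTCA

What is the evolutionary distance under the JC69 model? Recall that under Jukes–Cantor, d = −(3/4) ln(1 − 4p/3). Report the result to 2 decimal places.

0.51

The sequences differ at 17 of 46 sites, so p = 17/46 ≈ 0.369565.
d = −(3/4) ln(1 − 4p/3) = −0.75 ln(1 − 0.492753) = −0.75 ln(0.507247)
  = −0.75 × (-0.678757) = 0.509068 substitutions/site.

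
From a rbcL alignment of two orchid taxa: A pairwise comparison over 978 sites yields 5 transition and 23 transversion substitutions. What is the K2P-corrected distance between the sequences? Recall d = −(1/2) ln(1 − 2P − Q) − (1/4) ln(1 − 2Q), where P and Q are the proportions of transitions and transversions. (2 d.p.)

0.03

P = 5/978 ≈ 0.005112 and Q = 23/978 ≈ 0.023517.
Under the Kimura two-parameter model, d = −½ ln(1 − 2P − Q) − ¼ ln(1 − 2Q).
1 − 2P − Q = 0.966259, giving −½ ln(0.966259) = 0.017162.
1 − 2Q = 0.952966, giving −¼ ln(0.952966) = 0.012044.
d = 0.017162 + 0.012044 = 0.029206.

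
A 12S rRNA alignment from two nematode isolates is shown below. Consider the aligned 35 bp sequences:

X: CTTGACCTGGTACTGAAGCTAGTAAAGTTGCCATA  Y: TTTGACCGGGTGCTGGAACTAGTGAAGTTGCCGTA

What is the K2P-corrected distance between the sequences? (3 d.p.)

0.247

Of 35 sites, 6 differences are transitions and 1 are transversions, so P = 6/35 ≈ 0.171429 and Q = 1/35 ≈ 0.028571.
Under the Kimura two-parameter model, d = −½ ln(1 − 2P − Q) − ¼ ln(1 − 2Q).
1 − 2P − Q = 0.628571, giving −½ ln(0.628571) = 0.232153.
1 − 2Q = 0.942858, giving −¼ ln(0.942858) = 0.014710.
d = 0.232153 + 0.014710 = 0.246863.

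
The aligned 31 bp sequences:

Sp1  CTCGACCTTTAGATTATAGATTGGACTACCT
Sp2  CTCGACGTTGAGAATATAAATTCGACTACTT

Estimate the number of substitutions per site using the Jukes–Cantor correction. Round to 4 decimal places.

The sequences differ at 6 of 31 sites (7, 10, 14, 19, 23, 30), so p = 6/31 ≈ 0.193548.
d = −(3/4) ln(1 − 4p/3) = −0.75 ln(1 − 0.258064) = −0.75 ln(0.741936)
  = −0.75 × (-0.298492) = 0.223869 substitutions/site.

0.2239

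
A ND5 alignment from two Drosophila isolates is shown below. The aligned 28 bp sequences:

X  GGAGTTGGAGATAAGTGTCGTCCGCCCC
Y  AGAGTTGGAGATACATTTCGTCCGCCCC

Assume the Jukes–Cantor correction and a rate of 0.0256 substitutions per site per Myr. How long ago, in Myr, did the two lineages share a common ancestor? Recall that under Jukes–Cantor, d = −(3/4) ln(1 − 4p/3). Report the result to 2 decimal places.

3.10

The sequences differ at 4 of 28 sites (1, 14, 15, 17), so p = 4/28 ≈ 0.142857.
d = −(3/4) ln(1 − 4p/3) = −0.75 ln(1 − 0.190476) = −0.75 ln(0.809524)
  = −0.75 × (-0.211309) = 0.158482 substitutions/site.
Under a molecular clock d = 2μt, so t = d/(2μ) = 0.158482 / (2 × 0.0256) = 3.10 Myr.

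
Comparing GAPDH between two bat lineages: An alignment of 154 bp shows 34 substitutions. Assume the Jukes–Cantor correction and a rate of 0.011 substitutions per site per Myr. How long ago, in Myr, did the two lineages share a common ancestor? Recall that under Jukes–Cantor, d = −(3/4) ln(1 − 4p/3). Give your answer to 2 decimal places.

p = 34/154 ≈ 0.220779.
d = −(3/4) ln(1 − 4p/3) = −0.75 ln(1 − 0.294372) = −0.75 ln(0.705628)
  = −0.75 × (-0.348667) = 0.261500 substitutions/site.
Under a molecular clock d = 2μt, so t = d/(2μ) = 0.261500 / (2 × 0.011) = 11.89 Myr.

11.89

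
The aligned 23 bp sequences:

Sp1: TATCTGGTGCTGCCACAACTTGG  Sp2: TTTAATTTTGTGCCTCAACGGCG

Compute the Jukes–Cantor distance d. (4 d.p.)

0.7614

The sequences differ at 11 of 23 sites, so p = 11/23 ≈ 0.478261.
d = −(3/4) ln(1 − 4p/3) = −0.75 ln(1 − 0.637681) = −0.75 ln(0.362319)
  = −0.75 × (-1.015230) = 0.761423 substitutions/site.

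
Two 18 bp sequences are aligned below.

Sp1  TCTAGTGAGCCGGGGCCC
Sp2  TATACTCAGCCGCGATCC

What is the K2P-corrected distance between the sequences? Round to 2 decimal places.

Of 18 sites, 2 differences are transitions and 4 are transversions, so P = 2/18 ≈ 0.111111 and Q = 4/18 ≈ 0.222222.
Under the Kimura two-parameter model, d = −½ ln(1 − 2P − Q) − ¼ ln(1 − 2Q).
1 − 2P − Q = 0.555556, giving −½ ln(0.555556) = 0.293893.
1 − 2Q = 0.555556, giving −¼ ln(0.555556) = 0.146946.
d = 0.293893 + 0.146946 = 0.440839.

0.44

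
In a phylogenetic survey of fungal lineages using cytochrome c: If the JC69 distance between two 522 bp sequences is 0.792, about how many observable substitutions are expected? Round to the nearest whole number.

Invert JC69: p = (3/4)(1 − e^(−4d/3)) = 0.75 × (1 − e^(-1.056)) = 0.75 × (1 − 0.347844) = 0.489117.
Expected differing sites = pL ≈ 0.489117 × 522 = 255.319074 ≈ 255.

255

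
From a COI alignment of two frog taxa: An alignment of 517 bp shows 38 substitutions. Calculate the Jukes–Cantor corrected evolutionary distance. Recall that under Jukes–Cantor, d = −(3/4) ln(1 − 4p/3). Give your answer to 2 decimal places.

p = 38/517 ≈ 0.073501.
d = −(3/4) ln(1 − 4p/3) = −0.75 ln(1 − 0.098001) = −0.75 ln(0.901999)
  = −0.75 × (-0.103142) = 0.077357 substitutions/site.

0.08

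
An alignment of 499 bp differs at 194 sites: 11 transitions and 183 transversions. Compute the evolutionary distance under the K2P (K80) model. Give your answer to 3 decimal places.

P = 11/499 ≈ 0.022044 and Q = 183/499 ≈ 0.366733.
Under the Kimura two-parameter model, d = −½ ln(1 − 2P − Q) − ¼ ln(1 − 2Q).
1 − 2P − Q = 0.589179, giving −½ ln(0.589179) = 0.264513.
1 − 2Q = 0.266534, giving −¼ ln(0.266534) = 0.330563.
d = 0.264513 + 0.330563 = 0.595076.

0.595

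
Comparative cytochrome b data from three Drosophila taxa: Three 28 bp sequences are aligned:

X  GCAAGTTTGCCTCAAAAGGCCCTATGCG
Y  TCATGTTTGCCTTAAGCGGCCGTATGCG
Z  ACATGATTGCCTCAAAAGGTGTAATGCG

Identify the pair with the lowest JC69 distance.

X and Y

X–Y: 6/28 differ, p = 0.214, d = 0.252.
X–Z: 7/28 differ, p = 0.250, d = 0.304.
Y–Z: 9/28 differ, p = 0.321, d = 0.420.
The smallest distance is between X and Y.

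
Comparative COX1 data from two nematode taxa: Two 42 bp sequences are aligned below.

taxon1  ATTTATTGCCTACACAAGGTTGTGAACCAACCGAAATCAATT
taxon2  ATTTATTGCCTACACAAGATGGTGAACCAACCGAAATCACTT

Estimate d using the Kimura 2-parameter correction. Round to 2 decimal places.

Of 42 sites, 1 differences are transitions and 2 are transversions, so P = 1/42 ≈ 0.02381 and Q = 2/42 ≈ 0.047619.
Under the Kimura two-parameter model, d = −½ ln(1 − 2P − Q) − ¼ ln(1 − 2Q).
1 − 2P − Q = 0.904761, giving −½ ln(0.904761) = 0.050042.
1 − 2Q = 0.904762, giving −¼ ln(0.904762) = 0.025021.
d = 0.050042 + 0.025021 = 0.075063.

0.08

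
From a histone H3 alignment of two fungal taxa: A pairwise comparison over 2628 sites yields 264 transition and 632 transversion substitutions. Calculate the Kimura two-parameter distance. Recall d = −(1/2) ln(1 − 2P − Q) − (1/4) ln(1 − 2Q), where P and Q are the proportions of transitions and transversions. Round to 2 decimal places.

0.46

P = 264/2628 ≈ 0.100457 and Q = 632/2628 ≈ 0.240487.
Under the Kimura two-parameter model, d = −½ ln(1 − 2P − Q) − ¼ ln(1 − 2Q).
1 − 2P − Q = 0.558599, giving −½ ln(0.558599) = 0.291162.
1 − 2Q = 0.519026, giving −¼ ln(0.519026) = 0.163950.
d = 0.291162 + 0.163950 = 0.455112.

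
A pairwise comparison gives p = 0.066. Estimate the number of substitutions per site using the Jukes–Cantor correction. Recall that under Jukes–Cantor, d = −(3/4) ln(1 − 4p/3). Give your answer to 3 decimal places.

0.069

d = −(3/4) ln(1 − 4p/3) = −0.75 ln(1 − 0.088) = −0.75 ln(0.912)
  = −0.75 × (-0.092115) = 0.069086 substitutions/site.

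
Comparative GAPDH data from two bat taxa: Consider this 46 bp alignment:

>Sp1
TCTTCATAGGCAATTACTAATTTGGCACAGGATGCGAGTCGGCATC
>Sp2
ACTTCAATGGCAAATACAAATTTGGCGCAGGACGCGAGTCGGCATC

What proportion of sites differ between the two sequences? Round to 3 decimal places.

0.152

The sequences differ at 7 of 46 positions (sites 1, 7, 8, 14, 18, 27, 33).
p = 7/46 = 0.152173… ≈ 0.152 (to 3 d.p.).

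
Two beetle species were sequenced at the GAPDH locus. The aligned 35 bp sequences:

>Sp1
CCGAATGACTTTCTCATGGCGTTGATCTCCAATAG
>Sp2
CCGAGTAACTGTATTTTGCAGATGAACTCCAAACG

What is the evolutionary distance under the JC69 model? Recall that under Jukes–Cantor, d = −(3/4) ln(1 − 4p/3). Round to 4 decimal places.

The sequences differ at 12 of 35 sites, so p = 12/35 ≈ 0.342857.
d = −(3/4) ln(1 − 4p/3) = −0.75 ln(1 − 0.457143) = −0.75 ln(0.542857)
  = −0.75 × (-0.610909) = 0.458182 substitutions/site.

0.4582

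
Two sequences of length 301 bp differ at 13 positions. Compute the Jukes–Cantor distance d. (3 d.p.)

p = 13/301 ≈ 0.043189.
d = −(3/4) ln(1 − 4p/3) = −0.75 ln(1 − 0.057585) = −0.75 ln(0.942415)
  = −0.75 × (-0.059310) = 0.044483 substitutions/site.

0.044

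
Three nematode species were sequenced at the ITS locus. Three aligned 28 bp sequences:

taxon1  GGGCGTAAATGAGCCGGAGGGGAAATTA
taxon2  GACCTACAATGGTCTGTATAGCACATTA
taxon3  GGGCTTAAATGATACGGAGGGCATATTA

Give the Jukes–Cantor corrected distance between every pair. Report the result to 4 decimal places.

taxon1–taxon2: 13/28 sites differ → p ≈ 0.464286, d = −0.75 ln(1 − 0.619048) = 0.723811 ≈ 0.7238.
taxon1–taxon3: 5/28 sites differ → p ≈ 0.178571, d = −0.75 ln(1 − 0.238095) = 0.203950 ≈ 0.2040.
taxon2–taxon3: 11/28 sites differ → p ≈ 0.392857, d = −0.75 ln(1 − 0.523809) = 0.556452 ≈ 0.5565.

d(taxon1,taxon2) = 0.7238, d(taxon1,taxon3) = 0.2040, d(taxon2,taxon3) = 0.5565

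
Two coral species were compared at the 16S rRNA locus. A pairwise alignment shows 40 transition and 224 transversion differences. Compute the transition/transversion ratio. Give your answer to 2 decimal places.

R = 40/224 = 0.178571… ≈ 0.18 (to 2 d.p.).

0.18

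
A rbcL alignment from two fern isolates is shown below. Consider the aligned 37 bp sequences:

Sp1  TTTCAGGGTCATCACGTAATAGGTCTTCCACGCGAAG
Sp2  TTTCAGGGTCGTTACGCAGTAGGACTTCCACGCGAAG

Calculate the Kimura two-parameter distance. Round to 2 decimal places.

Of 37 sites, 4 differences are transitions and 1 are transversions, so P = 4/37 ≈ 0.108108 and Q = 1/37 ≈ 0.027027.
Under the Kimura two-parameter model, d = −½ ln(1 − 2P − Q) − ¼ ln(1 − 2Q).
1 − 2P − Q = 0.756757, giving −½ ln(0.756757) = 0.139357.
1 − 2Q = 0.945946, giving −¼ ln(0.945946) = 0.013892.
d = 0.139357 + 0.013892 = 0.153249.

0.15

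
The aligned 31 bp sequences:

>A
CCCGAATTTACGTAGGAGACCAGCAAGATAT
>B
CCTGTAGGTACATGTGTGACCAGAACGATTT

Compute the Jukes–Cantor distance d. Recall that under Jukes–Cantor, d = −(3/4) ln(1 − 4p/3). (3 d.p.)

The sequences differ at 11 of 31 sites, so p = 11/31 ≈ 0.354839.
d = −(3/4) ln(1 − 4p/3) = −0.75 ln(1 − 0.473119) = −0.75 ln(0.526881)
  = −0.75 × (-0.640781) = 0.480586 substitutions/site.

0.481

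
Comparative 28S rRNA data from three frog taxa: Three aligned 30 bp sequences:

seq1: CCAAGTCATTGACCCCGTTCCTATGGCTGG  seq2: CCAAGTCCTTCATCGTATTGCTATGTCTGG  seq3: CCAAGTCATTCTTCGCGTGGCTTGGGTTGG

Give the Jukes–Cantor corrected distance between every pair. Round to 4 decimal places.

d(seq1,seq2) = 0.3295, d(seq1,seq3) = 0.3831, d(seq2,seq3) = 0.3831

seq1–seq2: 8/30 sites differ → p ≈ 0.266667, d = −0.75 ln(1 − 0.355556) = 0.329526 ≈ 0.3295.
seq1–seq3: 9/30 sites differ → p = 0.3, d = −0.75 ln(1 − 0.4) = 0.383119 ≈ 0.3831.
seq2–seq3: 9/30 sites differ → p = 0.3, d = −0.75 ln(1 − 0.4) = 0.383119 ≈ 0.3831.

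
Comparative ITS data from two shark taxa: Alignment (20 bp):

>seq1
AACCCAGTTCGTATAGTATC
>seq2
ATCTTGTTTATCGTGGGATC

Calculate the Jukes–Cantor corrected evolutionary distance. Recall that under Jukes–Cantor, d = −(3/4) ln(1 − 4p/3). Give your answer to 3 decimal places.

The sequences differ at 11 of 20 sites, so p = 11/20 = 0.55.
d = −(3/4) ln(1 − 4p/3) = −0.75 ln(1 − 0.733333) = −0.75 ln(0.266667)
  = −0.75 × (-1.321755) = 0.991316 substitutions/site.

0.991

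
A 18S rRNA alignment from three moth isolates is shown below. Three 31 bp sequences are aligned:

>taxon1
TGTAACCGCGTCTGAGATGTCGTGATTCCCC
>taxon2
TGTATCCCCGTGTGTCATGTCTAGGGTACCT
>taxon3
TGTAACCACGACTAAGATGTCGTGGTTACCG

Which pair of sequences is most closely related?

taxon1 and taxon3

taxon1–taxon2: 11/31 differ, p = 0.355, d = 0.481.
taxon1–taxon3: 6/31 differ, p = 0.194, d = 0.224.
taxon2–taxon3: 11/31 differ, p = 0.355, d = 0.481.
The smallest distance is between taxon1 and taxon3.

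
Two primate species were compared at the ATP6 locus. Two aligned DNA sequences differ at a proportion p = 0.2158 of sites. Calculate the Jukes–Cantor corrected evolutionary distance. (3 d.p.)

d = −(3/4) ln(1 − 4p/3) = −0.75 ln(1 − 0.287733) = −0.75 ln(0.712267)
  = −0.75 × (-0.339302) = 0.254477 substitutions/site.

0.254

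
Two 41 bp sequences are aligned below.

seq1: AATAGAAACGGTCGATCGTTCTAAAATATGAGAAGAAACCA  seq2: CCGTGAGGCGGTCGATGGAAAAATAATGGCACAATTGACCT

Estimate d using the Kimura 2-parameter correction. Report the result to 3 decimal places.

Of 41 sites, 4 differences are transitions and 16 are transversions, so P = 4/41 ≈ 0.097561 and Q = 16/41 ≈ 0.390244.
Under the Kimura two-parameter model, d = −½ ln(1 − 2P − Q) − ¼ ln(1 − 2Q).
1 − 2P − Q = 0.414634, giving −½ ln(0.414634) = 0.440180.
1 − 2Q = 0.219512, giving −¼ ln(0.219512) = 0.379087.
d = 0.440180 + 0.379087 = 0.819267.

0.819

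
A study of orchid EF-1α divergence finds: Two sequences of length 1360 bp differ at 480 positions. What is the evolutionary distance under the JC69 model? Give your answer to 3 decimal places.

p = 480/1360 ≈ 0.352941.
d = −(3/4) ln(1 − 4p/3) = −0.75 ln(1 − 0.470588) = −0.75 ln(0.529412)
  = −0.75 × (-0.635988) = 0.476991 substitutions/site.

0.477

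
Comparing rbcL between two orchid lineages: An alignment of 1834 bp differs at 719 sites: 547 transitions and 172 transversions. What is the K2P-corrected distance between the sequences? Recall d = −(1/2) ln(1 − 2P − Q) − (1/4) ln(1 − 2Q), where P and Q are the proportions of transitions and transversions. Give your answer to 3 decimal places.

0.638

P = 547/1834 ≈ 0.298255 and Q = 172/1834 ≈ 0.093784.
Under the Kimura two-parameter model, d = −½ ln(1 − 2P − Q) − ¼ ln(1 − 2Q).
1 − 2P − Q = 0.309706, giving −½ ln(0.309706) = 0.586066.
1 − 2Q = 0.812432, giving −¼ ln(0.812432) = 0.051931.
d = 0.586066 + 0.051931 = 0.637997.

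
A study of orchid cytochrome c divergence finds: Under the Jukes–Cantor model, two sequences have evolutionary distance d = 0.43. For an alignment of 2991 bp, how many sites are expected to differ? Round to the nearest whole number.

Invert JC69: p = (3/4)(1 − e^(−4d/3)) = 0.75 × (1 − e^(-0.573333)) = 0.75 × (1 − 0.563644) = 0.327267.
Expected differing sites = pL ≈ 0.327267 × 2991 = 978.855597 ≈ 979.

979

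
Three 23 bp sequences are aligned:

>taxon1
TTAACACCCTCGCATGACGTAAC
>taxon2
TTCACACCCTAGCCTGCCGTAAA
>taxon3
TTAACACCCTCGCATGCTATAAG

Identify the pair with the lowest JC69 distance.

taxon1 and taxon3

taxon1–taxon2: 5/23 differ, p = 0.217, d = 0.257.
taxon1–taxon3: 4/23 differ, p = 0.174, d = 0.198.
taxon2–taxon3: 6/23 differ, p = 0.261, d = 0.321.
The smallest distance is between taxon1 and taxon3.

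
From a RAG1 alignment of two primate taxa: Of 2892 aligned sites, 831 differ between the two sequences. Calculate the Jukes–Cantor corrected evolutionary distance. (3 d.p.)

0.362

p = 831/2892 ≈ 0.287344.
d = −(3/4) ln(1 − 4p/3) = −0.75 ln(1 − 0.383125) = −0.75 ln(0.616875)
  = −0.75 × (-0.483089) = 0.362317 substitutions/site.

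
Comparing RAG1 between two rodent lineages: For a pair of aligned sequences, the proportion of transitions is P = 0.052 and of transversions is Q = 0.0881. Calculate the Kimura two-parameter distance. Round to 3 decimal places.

0.155

Under the Kimura two-parameter model, d = −½ ln(1 − 2P − Q) − ¼ ln(1 − 2Q).
1 − 2P − Q = 0.8079, giving −½ ln(0.8079) = 0.106658.
1 − 2Q = 0.8238, giving −¼ ln(0.8238) = 0.048457.
d = 0.106658 + 0.048457 = 0.155115.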